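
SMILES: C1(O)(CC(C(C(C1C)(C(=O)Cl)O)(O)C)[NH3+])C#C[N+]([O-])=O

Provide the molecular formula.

Heavy atoms from the SMILES: 11 C, 1 Cl, 2 N, 6 O.
Implicit hydrogens by atom environment:
  6 × C: no H
  3 × O: 1 H each → 3
  2 × C: 3 H each → 6
  2 × C: 1 H each → 2
  2 × O: no H
  1 × C: 2 H
  1 × Cl: no H
  1 × N (charge +1): 3 H
  1 × N (charge +1): no H
  1 × O (charge -1): no H
  Total hydrogens = 16.
Net charge +1.
Molecular formula: C11H16ClN2O6+

C11H16ClN2O6+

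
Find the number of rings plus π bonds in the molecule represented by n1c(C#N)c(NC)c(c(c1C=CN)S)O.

7

Molecular formula from the SMILES: C9H10N4OS.
DoU = (2C + 2 + N − H − X)/2 = (2·9 + 2 + 4 − 10 − 0)/2 = 14/2 = 7.
(Structurally: 1 ring(s) + 6 π bond(s) = 7.)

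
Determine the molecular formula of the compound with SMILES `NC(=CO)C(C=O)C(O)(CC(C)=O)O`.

Heavy atoms from the SMILES: 8 C, 1 N, 5 O.
Implicit hydrogens by atom environment:
  3 × C: 1 H each → 3
  3 × C: no H
  3 × O: 1 H each → 3
  2 × O: no H
  1 × C: 3 H
  1 × C: 2 H
  1 × N: 2 H
  Total hydrogens = 13.
Molecular formula: C8H13NO5

C8H13NO5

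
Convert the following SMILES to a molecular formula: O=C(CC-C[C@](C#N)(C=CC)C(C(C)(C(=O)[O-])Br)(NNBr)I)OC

C14H19Br2IN3O4-

Heavy atoms from the SMILES: 2 Br, 14 C, 1 I, 3 N, 4 O.
Implicit hydrogens by atom environment:
  6 × C: no H
  3 × C: 3 H each → 9
  3 × C: 2 H each → 6
  3 × O: no H
  2 × Br: no H
  2 × C: 1 H each → 2
  2 × N: 1 H each → 2
  1 × I: no H
  1 × N: no H
  1 × O (charge -1): no H
  Total hydrogens = 19.
Net charge -1.
Molecular formula: C14H19Br2IN3O4-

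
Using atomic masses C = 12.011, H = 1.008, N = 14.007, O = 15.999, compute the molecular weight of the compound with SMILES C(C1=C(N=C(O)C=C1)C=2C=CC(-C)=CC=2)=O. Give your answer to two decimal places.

Molecular formula: C13H11NO2.
M = 13×12.011 + 11×1.008 + 1×14.007 + 2×15.999 = 213.24 g/mol.

213.24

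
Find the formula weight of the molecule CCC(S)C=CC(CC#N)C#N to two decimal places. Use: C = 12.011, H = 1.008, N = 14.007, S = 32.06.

Molecular formula: C9H12N2S.
M = 9×12.011 + 12×1.008 + 2×14.007 + 1×32.06 = 180.27 g/mol.

180.27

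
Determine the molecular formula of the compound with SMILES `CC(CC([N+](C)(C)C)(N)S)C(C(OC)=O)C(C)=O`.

Heavy atoms from the SMILES: 12 C, 2 N, 3 O, 1 S.
Implicit hydrogens by atom environment:
  6 × C: 3 H each → 18
  3 × C: no H
  3 × O: no H
  2 × C: 1 H each → 2
  1 × C: 2 H
  1 × N: 2 H
  1 × N (charge +1): no H
  1 × S: 1 H
  Total hydrogens = 25.
Net charge +1.
Molecular formula: C12H25N2O3S+

C12H25N2O3S+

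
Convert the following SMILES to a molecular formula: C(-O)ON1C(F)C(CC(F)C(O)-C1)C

C8H15F2NO3

Heavy atoms from the SMILES: 8 C, 2 F, 1 N, 3 O.
Implicit hydrogens by atom environment:
  4 × C: 1 H each → 4
  3 × C: 2 H each → 6
  2 × F: no H
  2 × O: 1 H each → 2
  1 × C: 3 H
  1 × N: no H
  1 × O: no H
  Total hydrogens = 15.
Molecular formula: C8H15F2NO3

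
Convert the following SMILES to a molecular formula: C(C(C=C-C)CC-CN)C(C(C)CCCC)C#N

C16H30N2

Heavy atoms from the SMILES: 16 C, 2 N.
Implicit hydrogens by atom environment:
  7 × C: 2 H each → 14
  5 × C: 1 H each → 5
  3 × C: 3 H each → 9
  1 × C: no H
  1 × N: 2 H
  1 × N: no H
  Total hydrogens = 30.
Molecular formula: C16H30N2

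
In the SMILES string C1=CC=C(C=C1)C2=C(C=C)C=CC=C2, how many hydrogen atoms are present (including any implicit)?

Hydrogens are implicit in SMILES; fill each atom to its normal valence:
  9 × C (aromatic): 1 H each → 9
  3 × C (aromatic): no H
  1 × C: 2 H
  1 × C: 1 H
  Total hydrogens = 12.

12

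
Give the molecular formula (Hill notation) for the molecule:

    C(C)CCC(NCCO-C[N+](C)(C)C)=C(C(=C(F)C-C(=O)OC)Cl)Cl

Heavy atoms from the SMILES: 17 C, 2 Cl, 1 F, 2 N, 3 O.
Implicit hydrogens by atom environment:
  7 × C: 2 H each → 14
  5 × C: 3 H each → 15
  5 × C: no H
  3 × O: no H
  2 × Cl: no H
  1 × F: no H
  1 × N: 1 H
  1 × N (charge +1): no H
  Total hydrogens = 30.
Net charge +1.
Molecular formula: C17H30Cl2FN2O3+

C17H30Cl2FN2O3+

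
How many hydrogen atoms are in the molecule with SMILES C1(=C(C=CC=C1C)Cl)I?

Hydrogens are implicit in SMILES; fill each atom to its normal valence:
  3 × C (aromatic): 1 H each → 3
  3 × C (aromatic): no H
  1 × C: 3 H
  1 × Cl: no H
  1 × I: no H
  Total hydrogens = 6.

6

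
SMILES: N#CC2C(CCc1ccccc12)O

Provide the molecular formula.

Heavy atoms from the SMILES: 11 C, 1 N, 1 O.
Implicit hydrogens by atom environment:
  4 × C (aromatic): 1 H each → 4
  2 × C: 2 H each → 4
  2 × C: 1 H each → 2
  2 × C (aromatic): no H
  1 × C: no H
  1 × N: no H
  1 × O: 1 H
  Total hydrogens = 11.
Molecular formula: C11H11NO

C11H11NO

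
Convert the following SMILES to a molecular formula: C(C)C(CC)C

C6H14

Heavy atoms from the SMILES: 6 C.
Implicit hydrogens by atom environment:
  3 × C: 3 H each → 9
  2 × C: 2 H each → 4
  1 × C: 1 H
  Total hydrogens = 14.
Molecular formula: C6H14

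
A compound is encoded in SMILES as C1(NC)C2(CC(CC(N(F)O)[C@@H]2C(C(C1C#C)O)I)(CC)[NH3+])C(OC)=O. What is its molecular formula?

Heavy atoms from the SMILES: 17 C, 1 F, 1 I, 3 N, 4 O.
Implicit hydrogens by atom environment:
  7 × C: 1 H each → 7
  4 × C: no H
  3 × C: 3 H each → 9
  3 × C: 2 H each → 6
  2 × O: 1 H each → 2
  2 × O: no H
  1 × F: no H
  1 × I: no H
  1 × N (charge +1): 3 H
  1 × N: 1 H
  1 × N: no H
  Total hydrogens = 28.
Net charge +1.
Molecular formula: C17H28FIN3O4+

C17H28FIN3O4+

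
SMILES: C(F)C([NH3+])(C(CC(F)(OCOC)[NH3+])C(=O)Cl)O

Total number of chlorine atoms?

1

The symbol for chlorine appears 1 time in the SMILES.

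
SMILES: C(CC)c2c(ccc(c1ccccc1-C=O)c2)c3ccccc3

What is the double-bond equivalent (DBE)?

Molecular formula from the SMILES: C22H20O.
DoU = (2C + 2 + N − H − X)/2 = (2·22 + 2 + 0 − 20 − 0)/2 = 26/2 = 13.
(Structurally: 3 ring(s) + 10 π bond(s) = 13.)

13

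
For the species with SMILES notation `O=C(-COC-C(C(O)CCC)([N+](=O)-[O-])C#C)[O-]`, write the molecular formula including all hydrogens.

Heavy atoms from the SMILES: 10 C, 1 N, 6 O.
Implicit hydrogens by atom environment:
  4 × C: 2 H each → 8
  3 × C: no H
  3 × O: no H
  2 × C: 1 H each → 2
  2 × O (charge -1): no H
  1 × C: 3 H
  1 × N (charge +1): no H
  1 × O: 1 H
  Total hydrogens = 14.
Net charge -1.
Molecular formula: C10H14NO6-

C10H14NO6-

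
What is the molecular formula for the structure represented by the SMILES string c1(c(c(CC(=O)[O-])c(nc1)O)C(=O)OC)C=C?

Heavy atoms from the SMILES: 11 C, 1 N, 5 O.
Implicit hydrogens by atom environment:
  4 × C (aromatic): no H
  3 × O: no H
  2 × C: 2 H each → 4
  2 × C: no H
  1 × C: 3 H
  1 × C (aromatic): 1 H
  1 × C: 1 H
  1 × N (aromatic): no H
  1 × O: 1 H
  1 × O (charge -1): no H
  Total hydrogens = 10.
Net charge -1.
Molecular formula: C11H10NO5-

C11H10NO5-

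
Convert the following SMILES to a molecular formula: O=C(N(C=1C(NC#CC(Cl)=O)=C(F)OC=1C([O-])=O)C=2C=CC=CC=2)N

C15H8ClFN3O5-

Heavy atoms from the SMILES: 15 C, 1 Cl, 1 F, 3 N, 5 O.
Implicit hydrogens by atom environment:
  5 × C (aromatic): 1 H each → 5
  5 × C (aromatic): no H
  5 × C: no H
  3 × O: no H
  1 × Cl: no H
  1 × F: no H
  1 × N: 2 H
  1 × N: 1 H
  1 × N: no H
  1 × O (aromatic): no H
  1 × O (charge -1): no H
  Total hydrogens = 8.
Net charge -1.
Molecular formula: C15H8ClFN3O5-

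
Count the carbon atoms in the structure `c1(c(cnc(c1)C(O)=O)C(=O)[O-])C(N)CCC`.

11

The symbol for carbon appears 11 times in the SMILES. Lowercase c denotes aromatic carbon and counts toward C.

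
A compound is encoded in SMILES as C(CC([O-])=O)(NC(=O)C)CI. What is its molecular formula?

C6H9INO3-

Heavy atoms from the SMILES: 6 C, 1 I, 1 N, 3 O.
Implicit hydrogens by atom environment:
  2 × C: 2 H each → 4
  2 × C: no H
  2 × O: no H
  1 × C: 3 H
  1 × C: 1 H
  1 × I: no H
  1 × N: 1 H
  1 × O (charge -1): no H
  Total hydrogens = 9.
Net charge -1.
Molecular formula: C6H9INO3-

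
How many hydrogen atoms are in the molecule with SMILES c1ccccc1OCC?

10

Hydrogens are implicit in SMILES; fill each atom to its normal valence:
  5 × C (aromatic): 1 H each → 5
  1 × C: 3 H
  1 × C: 2 H
  1 × C (aromatic): no H
  1 × O: no H
  Total hydrogens = 10.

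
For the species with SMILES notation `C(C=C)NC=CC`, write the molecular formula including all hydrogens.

C6H11N

Heavy atoms from the SMILES: 6 C, 1 N.
Implicit hydrogens by atom environment:
  3 × C: 1 H each → 3
  2 × C: 2 H each → 4
  1 × C: 3 H
  1 × N: 1 H
  Total hydrogens = 11.
Molecular formula: C6H11N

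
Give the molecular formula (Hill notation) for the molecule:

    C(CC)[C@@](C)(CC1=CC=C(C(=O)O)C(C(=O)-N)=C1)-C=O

Heavy atoms from the SMILES: 15 C, 1 N, 4 O.
Implicit hydrogens by atom environment:
  3 × C: 2 H each → 6
  3 × C (aromatic): 1 H each → 3
  3 × C (aromatic): no H
  3 × C: no H
  3 × O: no H
  2 × C: 3 H each → 6
  1 × C: 1 H
  1 × N: 2 H
  1 × O: 1 H
  Total hydrogens = 19.
Molecular formula: C15H19NO4

C15H19NO4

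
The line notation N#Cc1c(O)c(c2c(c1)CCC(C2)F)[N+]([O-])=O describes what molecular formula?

Heavy atoms from the SMILES: 11 C, 1 F, 2 N, 3 O.
Implicit hydrogens by atom environment:
  5 × C (aromatic): no H
  3 × C: 2 H each → 6
  1 × C (aromatic): 1 H
  1 × C: 1 H
  1 × C: no H
  1 × F: no H
  1 × N: no H
  1 × N (charge +1): no H
  1 × O: 1 H
  1 × O: no H
  1 × O (charge -1): no H
  Total hydrogens = 9.
Molecular formula: C11H9FN2O3

C11H9FN2O3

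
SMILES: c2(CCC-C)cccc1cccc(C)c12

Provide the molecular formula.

Heavy atoms from the SMILES: 15 C.
Implicit hydrogens by atom environment:
  6 × C (aromatic): 1 H each → 6
  4 × C (aromatic): no H
  3 × C: 2 H each → 6
  2 × C: 3 H each → 6
  Total hydrogens = 18.
Molecular formula: C15H18

C15H18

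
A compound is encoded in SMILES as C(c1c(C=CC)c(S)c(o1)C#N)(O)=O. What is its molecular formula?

C9H7NO3S

Heavy atoms from the SMILES: 9 C, 1 N, 3 O, 1 S.
Implicit hydrogens by atom environment:
  4 × C (aromatic): no H
  2 × C: 1 H each → 2
  2 × C: no H
  1 × C: 3 H
  1 × N: no H
  1 × O: 1 H
  1 × O (aromatic): no H
  1 × O: no H
  1 × S: 1 H
  Total hydrogens = 7.
Molecular formula: C9H7NO3S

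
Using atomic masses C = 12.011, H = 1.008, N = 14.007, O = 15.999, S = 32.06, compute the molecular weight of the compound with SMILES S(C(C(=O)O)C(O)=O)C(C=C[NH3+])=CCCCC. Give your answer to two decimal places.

260.33

Molecular formula: C11H18NO4S+.
M = 11×12.011 + 18×1.008 + 1×14.007 + 4×15.999 + 1×32.06 = 260.33 g/mol.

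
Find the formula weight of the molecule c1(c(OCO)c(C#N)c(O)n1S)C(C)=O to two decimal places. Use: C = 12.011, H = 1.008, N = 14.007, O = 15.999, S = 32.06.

228.22

Molecular formula: C8H8N2O4S.
M = 8×12.011 + 8×1.008 + 2×14.007 + 4×15.999 + 1×32.06 = 228.22 g/mol.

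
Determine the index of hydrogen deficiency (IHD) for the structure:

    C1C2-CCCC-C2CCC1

Molecular formula from the SMILES: C10H18.
DoU = (2C + 2 + N − H − X)/2 = (2·10 + 2 + 0 − 18 − 0)/2 = 4/2 = 2.
(Structurally: 2 ring(s) + 0 π bond(s) = 2.)

2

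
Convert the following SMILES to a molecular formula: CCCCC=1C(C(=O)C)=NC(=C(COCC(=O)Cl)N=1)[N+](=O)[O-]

Heavy atoms from the SMILES: 13 C, 1 Cl, 3 N, 5 O.
Implicit hydrogens by atom environment:
  5 × C: 2 H each → 10
  4 × C (aromatic): no H
  4 × O: no H
  2 × C: 3 H each → 6
  2 × C: no H
  2 × N (aromatic): no H
  1 × Cl: no H
  1 × N (charge +1): no H
  1 × O (charge -1): no H
  Total hydrogens = 16.
Molecular formula: C13H16ClN3O5

C13H16ClN3O5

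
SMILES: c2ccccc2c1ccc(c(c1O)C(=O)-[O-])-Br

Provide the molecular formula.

Heavy atoms from the SMILES: 1 Br, 13 C, 3 O.
Implicit hydrogens by atom environment:
  7 × C (aromatic): 1 H each → 7
  5 × C (aromatic): no H
  1 × Br: no H
  1 × C: no H
  1 × O: 1 H
  1 × O: no H
  1 × O (charge -1): no H
  Total hydrogens = 8.
Net charge -1.
Molecular formula: C13H8BrO3-

C13H8BrO3-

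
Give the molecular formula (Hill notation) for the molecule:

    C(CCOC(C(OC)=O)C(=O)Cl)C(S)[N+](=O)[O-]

C8H12ClNO6S

Heavy atoms from the SMILES: 8 C, 1 Cl, 1 N, 6 O, 1 S.
Implicit hydrogens by atom environment:
  5 × O: no H
  3 × C: 2 H each → 6
  2 × C: 1 H each → 2
  2 × C: no H
  1 × C: 3 H
  1 × Cl: no H
  1 × N (charge +1): no H
  1 × O (charge -1): no H
  1 × S: 1 H
  Total hydrogens = 12.
Molecular formula: C8H12ClNO6S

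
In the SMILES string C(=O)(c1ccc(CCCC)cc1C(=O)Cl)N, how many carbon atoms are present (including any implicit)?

12

The symbol for carbon appears 12 times in the SMILES. Lowercase c denotes aromatic carbon and counts toward C.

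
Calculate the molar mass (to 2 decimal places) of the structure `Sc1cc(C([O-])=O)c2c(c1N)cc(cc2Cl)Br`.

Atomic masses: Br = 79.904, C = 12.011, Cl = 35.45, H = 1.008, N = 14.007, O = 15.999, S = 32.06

331.59

Molecular formula: C11H6BrClNO2S-.
M = 1×79.904 + 11×12.011 + 1×35.45 + 6×1.008 + 1×14.007 + 2×15.999 + 1×32.06 = 331.59 g/mol.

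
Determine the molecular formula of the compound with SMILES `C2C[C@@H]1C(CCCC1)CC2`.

Heavy atoms from the SMILES: 10 C.
Implicit hydrogens by atom environment:
  8 × C: 2 H each → 16
  2 × C: 1 H each → 2
  Total hydrogens = 18.
Molecular formula: C10H18

C10H18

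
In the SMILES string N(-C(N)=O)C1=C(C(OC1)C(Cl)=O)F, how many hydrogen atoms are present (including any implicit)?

6

Hydrogens are implicit in SMILES; fill each atom to its normal valence:
  4 × C: no H
  3 × O: no H
  1 × C: 2 H
  1 × C: 1 H
  1 × Cl: no H
  1 × F: no H
  1 × N: 2 H
  1 × N: 1 H
  Total hydrogens = 6.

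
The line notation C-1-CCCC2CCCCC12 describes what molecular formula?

C10H18

Heavy atoms from the SMILES: 10 C.
Implicit hydrogens by atom environment:
  8 × C: 2 H each → 16
  2 × C: 1 H each → 2
  Total hydrogens = 18.
Molecular formula: C10H18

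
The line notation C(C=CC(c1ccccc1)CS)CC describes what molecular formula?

C13H18S

Heavy atoms from the SMILES: 13 C, 1 S.
Implicit hydrogens by atom environment:
  5 × C (aromatic): 1 H each → 5
  3 × C: 2 H each → 6
  3 × C: 1 H each → 3
  1 × C: 3 H
  1 × C (aromatic): no H
  1 × S: 1 H
  Total hydrogens = 18.
Molecular formula: C13H18S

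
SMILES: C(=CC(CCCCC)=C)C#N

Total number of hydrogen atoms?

Hydrogens are implicit in SMILES; fill each atom to its normal valence:
  5 × C: 2 H each → 10
  2 × C: 1 H each → 2
  2 × C: no H
  1 × C: 3 H
  1 × N: no H
  Total hydrogens = 15.

15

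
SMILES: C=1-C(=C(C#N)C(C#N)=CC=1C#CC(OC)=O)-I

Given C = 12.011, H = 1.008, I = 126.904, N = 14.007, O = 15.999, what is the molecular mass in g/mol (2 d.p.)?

Molecular formula: C12H5IN2O2.
M = 12×12.011 + 5×1.008 + 1×126.904 + 2×14.007 + 2×15.999 = 336.09 g/mol.

336.09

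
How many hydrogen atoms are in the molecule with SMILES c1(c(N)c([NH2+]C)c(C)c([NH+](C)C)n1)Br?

Hydrogens are implicit in SMILES; fill each atom to its normal valence:
  5 × C (aromatic): no H
  4 × C: 3 H each → 12
  1 × Br: no H
  1 × N (charge +1): 2 H
  1 × N: 2 H
  1 × N (charge +1): 1 H
  1 × N (aromatic): no H
  Total hydrogens = 17.

17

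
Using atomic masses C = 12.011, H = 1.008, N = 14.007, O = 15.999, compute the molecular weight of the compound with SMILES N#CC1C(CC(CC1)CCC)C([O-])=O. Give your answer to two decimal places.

Molecular formula: C11H16NO2-.
M = 11×12.011 + 16×1.008 + 1×14.007 + 2×15.999 = 194.25 g/mol.

194.25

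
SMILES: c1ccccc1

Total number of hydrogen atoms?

6

Hydrogens are implicit in SMILES; fill each atom to its normal valence:
  6 × C (aromatic): 1 H each → 6
  Total hydrogens = 6.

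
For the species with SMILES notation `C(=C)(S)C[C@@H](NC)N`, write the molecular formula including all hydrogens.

Heavy atoms from the SMILES: 5 C, 2 N, 1 S.
Implicit hydrogens by atom environment:
  2 × C: 2 H each → 4
  1 × C: 3 H
  1 × C: 1 H
  1 × C: no H
  1 × N: 2 H
  1 × N: 1 H
  1 × S: 1 H
  Total hydrogens = 12.
Molecular formula: C5H12N2S

C5H12N2S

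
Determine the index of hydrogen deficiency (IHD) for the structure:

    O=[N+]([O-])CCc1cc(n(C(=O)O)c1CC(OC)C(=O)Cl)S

6

Molecular formula from the SMILES: C11H13ClN2O6S.
DoU = (2C + 2 + N − H − X)/2 = (2·11 + 2 + 2 − 13 − 1)/2 = 12/2 = 6.
(Structurally: 1 ring(s) + 5 π bond(s) = 6.)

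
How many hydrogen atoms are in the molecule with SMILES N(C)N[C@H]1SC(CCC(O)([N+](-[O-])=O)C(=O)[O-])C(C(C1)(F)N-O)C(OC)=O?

20

Hydrogens are implicit in SMILES; fill each atom to its normal valence:
  4 × C: no H
  4 × O: no H
  3 × C: 2 H each → 6
  3 × C: 1 H each → 3
  3 × N: 1 H each → 3
  2 × C: 3 H each → 6
  2 × O: 1 H each → 2
  2 × O (charge -1): no H
  1 × F: no H
  1 × N (charge +1): no H
  1 × S: no H
  Total hydrogens = 20.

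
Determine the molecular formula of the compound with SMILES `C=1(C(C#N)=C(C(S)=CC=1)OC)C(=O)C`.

Heavy atoms from the SMILES: 10 C, 1 N, 2 O, 1 S.
Implicit hydrogens by atom environment:
  4 × C (aromatic): no H
  2 × C: 3 H each → 6
  2 × C (aromatic): 1 H each → 2
  2 × C: no H
  2 × O: no H
  1 × N: no H
  1 × S: 1 H
  Total hydrogens = 9.
Molecular formula: C10H9NO2S

C10H9NO2S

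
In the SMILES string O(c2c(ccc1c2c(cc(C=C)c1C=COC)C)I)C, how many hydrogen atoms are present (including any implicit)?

17

Hydrogens are implicit in SMILES; fill each atom to its normal valence:
  7 × C (aromatic): no H
  3 × C: 3 H each → 9
  3 × C (aromatic): 1 H each → 3
  3 × C: 1 H each → 3
  2 × O: no H
  1 × C: 2 H
  1 × I: no H
  Total hydrogens = 17.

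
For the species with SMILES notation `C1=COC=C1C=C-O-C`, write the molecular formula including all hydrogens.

Heavy atoms from the SMILES: 7 C, 2 O.
Implicit hydrogens by atom environment:
  3 × C (aromatic): 1 H each → 3
  2 × C: 1 H each → 2
  1 × C: 3 H
  1 × C (aromatic): no H
  1 × O (aromatic): no H
  1 × O: no H
  Total hydrogens = 8.
Molecular formula: C7H8O2

C7H8O2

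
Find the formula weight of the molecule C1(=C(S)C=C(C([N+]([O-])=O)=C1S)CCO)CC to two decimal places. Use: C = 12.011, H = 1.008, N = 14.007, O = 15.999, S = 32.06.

Molecular formula: C10H13NO3S2.
M = 10×12.011 + 13×1.008 + 1×14.007 + 3×15.999 + 2×32.06 = 259.34 g/mol.

259.34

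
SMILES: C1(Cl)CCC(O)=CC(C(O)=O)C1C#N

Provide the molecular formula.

C9H10ClNO3

Heavy atoms from the SMILES: 9 C, 1 Cl, 1 N, 3 O.
Implicit hydrogens by atom environment:
  4 × C: 1 H each → 4
  3 × C: no H
  2 × C: 2 H each → 4
  2 × O: 1 H each → 2
  1 × Cl: no H
  1 × N: no H
  1 × O: no H
  Total hydrogens = 10.
Molecular formula: C9H10ClNO3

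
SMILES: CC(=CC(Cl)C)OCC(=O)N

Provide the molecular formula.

C7H12ClNO2

Heavy atoms from the SMILES: 7 C, 1 Cl, 1 N, 2 O.
Implicit hydrogens by atom environment:
  2 × C: 3 H each → 6
  2 × C: 1 H each → 2
  2 × C: no H
  2 × O: no H
  1 × C: 2 H
  1 × Cl: no H
  1 × N: 2 H
  Total hydrogens = 12.
Molecular formula: C7H12ClNO2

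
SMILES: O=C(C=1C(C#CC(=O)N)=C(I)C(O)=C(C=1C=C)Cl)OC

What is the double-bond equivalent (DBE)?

Molecular formula from the SMILES: C13H9ClINO4.
DoU = (2C + 2 + N − H − X)/2 = (2·13 + 2 + 1 − 9 − 2)/2 = 18/2 = 9.
(Structurally: 1 ring(s) + 8 π bond(s) = 9.)

9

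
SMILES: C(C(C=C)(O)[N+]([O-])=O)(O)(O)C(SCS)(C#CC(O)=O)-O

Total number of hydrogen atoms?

Hydrogens are implicit in SMILES; fill each atom to its normal valence:
  6 × C: no H
  5 × O: 1 H each → 5
  2 × C: 2 H each → 4
  2 × O: no H
  1 × C: 1 H
  1 × N (charge +1): no H
  1 × O (charge -1): no H
  1 × S: 1 H
  1 × S: no H
  Total hydrogens = 11.

11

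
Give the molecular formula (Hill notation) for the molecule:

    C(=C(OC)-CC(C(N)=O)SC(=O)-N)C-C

Heavy atoms from the SMILES: 9 C, 2 N, 3 O, 1 S.
Implicit hydrogens by atom environment:
  3 × C: no H
  3 × O: no H
  2 × C: 3 H each → 6
  2 × C: 2 H each → 4
  2 × C: 1 H each → 2
  2 × N: 2 H each → 4
  1 × S: no H
  Total hydrogens = 16.
Molecular formula: C9H16N2O3S

C9H16N2O3S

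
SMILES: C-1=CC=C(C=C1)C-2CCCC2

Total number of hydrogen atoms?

14

Hydrogens are implicit in SMILES; fill each atom to its normal valence:
  5 × C (aromatic): 1 H each → 5
  4 × C: 2 H each → 8
  1 × C: 1 H
  1 × C (aromatic): no H
  Total hydrogens = 14.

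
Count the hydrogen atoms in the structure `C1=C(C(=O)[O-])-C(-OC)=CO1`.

Hydrogens are implicit in SMILES; fill each atom to its normal valence:
  2 × C (aromatic): 1 H each → 2
  2 × C (aromatic): no H
  2 × O: no H
  1 × C: 3 H
  1 × C: no H
  1 × O (aromatic): no H
  1 × O (charge -1): no H
  Total hydrogens = 5.

5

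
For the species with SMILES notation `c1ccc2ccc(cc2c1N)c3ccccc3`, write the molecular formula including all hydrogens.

C16H13N

Heavy atoms from the SMILES: 16 C, 1 N.
Implicit hydrogens by atom environment:
  11 × C (aromatic): 1 H each → 11
  5 × C (aromatic): no H
  1 × N: 2 H
  Total hydrogens = 13.
Molecular formula: C16H13N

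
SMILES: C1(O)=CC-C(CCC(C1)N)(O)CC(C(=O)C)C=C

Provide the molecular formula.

Heavy atoms from the SMILES: 14 C, 1 N, 3 O.
Implicit hydrogens by atom environment:
  6 × C: 2 H each → 12
  4 × C: 1 H each → 4
  3 × C: no H
  2 × O: 1 H each → 2
  1 × C: 3 H
  1 × N: 2 H
  1 × O: no H
  Total hydrogens = 23.
Molecular formula: C14H23NO3

C14H23NO3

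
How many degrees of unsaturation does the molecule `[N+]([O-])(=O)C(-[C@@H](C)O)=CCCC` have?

2

Molecular formula from the SMILES: C7H13NO3.
DoU = (2C + 2 + N − H − X)/2 = (2·7 + 2 + 1 − 13 − 0)/2 = 4/2 = 2.
(Structurally: 0 ring(s) + 2 π bond(s) = 2.)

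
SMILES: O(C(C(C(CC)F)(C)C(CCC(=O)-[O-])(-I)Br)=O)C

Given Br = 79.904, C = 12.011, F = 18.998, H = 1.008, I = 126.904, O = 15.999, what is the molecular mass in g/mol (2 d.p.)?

438.05

Molecular formula: C11H16BrFIO4-.
M = 1×79.904 + 11×12.011 + 1×18.998 + 16×1.008 + 1×126.904 + 4×15.999 = 438.05 g/mol.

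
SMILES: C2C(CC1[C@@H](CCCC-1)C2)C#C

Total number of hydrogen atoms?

18

Hydrogens are implicit in SMILES; fill each atom to its normal valence:
  7 × C: 2 H each → 14
  4 × C: 1 H each → 4
  1 × C: no H
  Total hydrogens = 18.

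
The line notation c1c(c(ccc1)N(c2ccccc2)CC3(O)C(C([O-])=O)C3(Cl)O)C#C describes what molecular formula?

C19H15ClNO4-

Heavy atoms from the SMILES: 19 C, 1 Cl, 1 N, 4 O.
Implicit hydrogens by atom environment:
  9 × C (aromatic): 1 H each → 9
  4 × C: no H
  3 × C (aromatic): no H
  2 × C: 1 H each → 2
  2 × O: 1 H each → 2
  1 × C: 2 H
  1 × Cl: no H
  1 × N: no H
  1 × O: no H
  1 × O (charge -1): no H
  Total hydrogens = 15.
Net charge -1.
Molecular formula: C19H15ClNO4-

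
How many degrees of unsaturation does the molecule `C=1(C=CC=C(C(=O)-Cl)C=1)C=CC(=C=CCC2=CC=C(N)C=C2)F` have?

Molecular formula from the SMILES: C19H15ClFNO.
DoU = (2C + 2 + N − H − X)/2 = (2·19 + 2 + 1 − 15 − 2)/2 = 24/2 = 12.
(Structurally: 2 ring(s) + 10 π bond(s) = 12.)

12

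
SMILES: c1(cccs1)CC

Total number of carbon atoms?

The symbol for carbon appears 6 times in the SMILES. Lowercase c denotes aromatic carbon and counts toward C.

6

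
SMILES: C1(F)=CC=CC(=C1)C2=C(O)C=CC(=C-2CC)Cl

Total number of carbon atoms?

14

The symbol for carbon appears 14 times in the SMILES. (Cl is a single chlorine, not C + l.)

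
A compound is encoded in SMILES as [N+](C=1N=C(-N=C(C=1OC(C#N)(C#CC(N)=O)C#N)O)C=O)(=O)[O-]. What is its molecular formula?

C11H4N6O6

Heavy atoms from the SMILES: 11 C, 6 N, 6 O.
Implicit hydrogens by atom environment:
  6 × C: no H
  4 × C (aromatic): no H
  4 × O: no H
  2 × N (aromatic): no H
  2 × N: no H
  1 × C: 1 H
  1 × N: 2 H
  1 × N (charge +1): no H
  1 × O: 1 H
  1 × O (charge -1): no H
  Total hydrogens = 4.
Molecular formula: C11H4N6O6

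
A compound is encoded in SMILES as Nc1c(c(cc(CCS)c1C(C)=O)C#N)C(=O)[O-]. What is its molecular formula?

C12H11N2O3S-

Heavy atoms from the SMILES: 12 C, 2 N, 3 O, 1 S.
Implicit hydrogens by atom environment:
  5 × C (aromatic): no H
  3 × C: no H
  2 × C: 2 H each → 4
  2 × O: no H
  1 × C: 3 H
  1 × C (aromatic): 1 H
  1 × N: 2 H
  1 × N: no H
  1 × O (charge -1): no H
  1 × S: 1 H
  Total hydrogens = 11.
Net charge -1.
Molecular formula: C12H11N2O3S-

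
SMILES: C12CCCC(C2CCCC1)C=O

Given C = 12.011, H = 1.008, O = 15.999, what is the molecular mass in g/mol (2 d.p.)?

Molecular formula: C11H18O.
M = 11×12.011 + 18×1.008 + 1×15.999 = 166.26 g/mol.

166.26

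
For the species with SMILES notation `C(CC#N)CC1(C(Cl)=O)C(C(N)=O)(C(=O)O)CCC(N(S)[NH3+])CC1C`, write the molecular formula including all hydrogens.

Heavy atoms from the SMILES: 15 C, 1 Cl, 4 N, 4 O, 1 S.
Implicit hydrogens by atom environment:
  6 × C: 2 H each → 12
  6 × C: no H
  3 × O: no H
  2 × C: 1 H each → 2
  2 × N: no H
  1 × C: 3 H
  1 × Cl: no H
  1 × N (charge +1): 3 H
  1 × N: 2 H
  1 × O: 1 H
  1 × S: 1 H
  Total hydrogens = 24.
Net charge +1.
Molecular formula: C15H24ClN4O4S+

C15H24ClN4O4S+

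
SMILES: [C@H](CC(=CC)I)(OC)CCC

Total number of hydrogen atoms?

Hydrogens are implicit in SMILES; fill each atom to its normal valence:
  3 × C: 3 H each → 9
  3 × C: 2 H each → 6
  2 × C: 1 H each → 2
  1 × C: no H
  1 × I: no H
  1 × O: no H
  Total hydrogens = 17.

17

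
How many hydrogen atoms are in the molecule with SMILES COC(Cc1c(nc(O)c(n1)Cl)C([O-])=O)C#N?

7

Hydrogens are implicit in SMILES; fill each atom to its normal valence:
  4 × C (aromatic): no H
  2 × C: no H
  2 × N (aromatic): no H
  2 × O: no H
  1 × C: 3 H
  1 × C: 2 H
  1 × C: 1 H
  1 × Cl: no H
  1 × N: no H
  1 × O: 1 H
  1 × O (charge -1): no H
  Total hydrogens = 7.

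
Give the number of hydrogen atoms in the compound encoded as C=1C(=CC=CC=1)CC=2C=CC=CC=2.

Hydrogens are implicit in SMILES; fill each atom to its normal valence:
  10 × C (aromatic): 1 H each → 10
  2 × C (aromatic): no H
  1 × C: 2 H
  Total hydrogens = 12.

12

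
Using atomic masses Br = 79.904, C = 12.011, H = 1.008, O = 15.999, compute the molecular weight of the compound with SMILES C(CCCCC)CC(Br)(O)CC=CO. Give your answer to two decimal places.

265.19

Molecular formula: C11H21BrO2.
M = 1×79.904 + 11×12.011 + 21×1.008 + 2×15.999 = 265.19 g/mol.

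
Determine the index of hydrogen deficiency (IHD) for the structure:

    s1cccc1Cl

3

Molecular formula from the SMILES: C4H3ClS.
DoU = (2C + 2 + N − H − X)/2 = (2·4 + 2 + 0 − 3 − 1)/2 = 6/2 = 3.
(Structurally: 1 ring(s) + 2 π bond(s) = 3.)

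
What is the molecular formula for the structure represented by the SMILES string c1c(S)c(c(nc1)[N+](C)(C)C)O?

C8H13N2OS+

Heavy atoms from the SMILES: 8 C, 2 N, 1 O, 1 S.
Implicit hydrogens by atom environment:
  3 × C: 3 H each → 9
  3 × C (aromatic): no H
  2 × C (aromatic): 1 H each → 2
  1 × N (aromatic): no H
  1 × N (charge +1): no H
  1 × O: 1 H
  1 × S: 1 H
  Total hydrogens = 13.
Net charge +1.
Molecular formula: C8H13N2OS+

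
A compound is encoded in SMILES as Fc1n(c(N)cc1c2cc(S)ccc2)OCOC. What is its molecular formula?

Heavy atoms from the SMILES: 12 C, 1 F, 2 N, 2 O, 1 S.
Implicit hydrogens by atom environment:
  5 × C (aromatic): 1 H each → 5
  5 × C (aromatic): no H
  2 × O: no H
  1 × C: 3 H
  1 × C: 2 H
  1 × F: no H
  1 × N: 2 H
  1 × N (aromatic): no H
  1 × S: 1 H
  Total hydrogens = 13.
Molecular formula: C12H13FN2O2S

C12H13FN2O2S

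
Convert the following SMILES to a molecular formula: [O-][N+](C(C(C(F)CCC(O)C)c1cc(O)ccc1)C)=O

C14H20FNO4

Heavy atoms from the SMILES: 14 C, 1 F, 1 N, 4 O.
Implicit hydrogens by atom environment:
  4 × C: 1 H each → 4
  4 × C (aromatic): 1 H each → 4
  2 × C: 3 H each → 6
  2 × C: 2 H each → 4
  2 × C (aromatic): no H
  2 × O: 1 H each → 2
  1 × F: no H
  1 × N (charge +1): no H
  1 × O: no H
  1 × O (charge -1): no H
  Total hydrogens = 20.
Molecular formula: C14H20FNO4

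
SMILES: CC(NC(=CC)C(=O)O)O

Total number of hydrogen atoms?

Hydrogens are implicit in SMILES; fill each atom to its normal valence:
  2 × C: 3 H each → 6
  2 × C: 1 H each → 2
  2 × C: no H
  2 × O: 1 H each → 2
  1 × N: 1 H
  1 × O: no H
  Total hydrogens = 11.

11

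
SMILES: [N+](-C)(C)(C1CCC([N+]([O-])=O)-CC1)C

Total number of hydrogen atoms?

Hydrogens are implicit in SMILES; fill each atom to its normal valence:
  4 × C: 2 H each → 8
  3 × C: 3 H each → 9
  2 × C: 1 H each → 2
  2 × N (charge +1): no H
  1 × O: no H
  1 × O (charge -1): no H
  Total hydrogens = 19.

19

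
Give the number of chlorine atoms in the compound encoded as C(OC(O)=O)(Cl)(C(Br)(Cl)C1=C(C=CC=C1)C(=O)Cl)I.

3

The symbol for chlorine appears 3 times in the SMILES.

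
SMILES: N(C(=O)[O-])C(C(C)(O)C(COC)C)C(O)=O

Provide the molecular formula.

Heavy atoms from the SMILES: 9 C, 1 N, 6 O.
Implicit hydrogens by atom environment:
  3 × C: 3 H each → 9
  3 × C: no H
  3 × O: no H
  2 × C: 1 H each → 2
  2 × O: 1 H each → 2
  1 × C: 2 H
  1 × N: 1 H
  1 × O (charge -1): no H
  Total hydrogens = 16.
Net charge -1.
Molecular formula: C9H16NO6-

C9H16NO6-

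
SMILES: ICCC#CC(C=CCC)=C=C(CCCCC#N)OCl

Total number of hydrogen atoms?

19

Hydrogens are implicit in SMILES; fill each atom to its normal valence:
  7 × C: 2 H each → 14
  6 × C: no H
  2 × C: 1 H each → 2
  1 × C: 3 H
  1 × Cl: no H
  1 × I: no H
  1 × N: no H
  1 × O: no H
  Total hydrogens = 19.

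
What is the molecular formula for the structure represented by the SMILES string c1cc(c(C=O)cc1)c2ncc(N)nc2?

C11H9N3O

Heavy atoms from the SMILES: 11 C, 3 N, 1 O.
Implicit hydrogens by atom environment:
  6 × C (aromatic): 1 H each → 6
  4 × C (aromatic): no H
  2 × N (aromatic): no H
  1 × C: 1 H
  1 × N: 2 H
  1 × O: no H
  Total hydrogens = 9.
Molecular formula: C11H9N3O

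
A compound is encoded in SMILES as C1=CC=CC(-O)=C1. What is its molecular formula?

Heavy atoms from the SMILES: 6 C, 1 O.
Implicit hydrogens by atom environment:
  5 × C (aromatic): 1 H each → 5
  1 × C (aromatic): no H
  1 × O: 1 H
  Total hydrogens = 6.
Molecular formula: C6H6O

C6H6O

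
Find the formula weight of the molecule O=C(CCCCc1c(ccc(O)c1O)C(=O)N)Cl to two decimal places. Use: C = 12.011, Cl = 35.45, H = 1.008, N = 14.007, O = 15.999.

271.70

Molecular formula: C12H14ClNO4.
M = 12×12.011 + 1×35.45 + 14×1.008 + 1×14.007 + 4×15.999 = 271.70 g/mol.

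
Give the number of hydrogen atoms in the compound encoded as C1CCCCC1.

12

Hydrogens are implicit in SMILES; fill each atom to its normal valence:
  6 × C: 2 H each → 12
  Total hydrogens = 12.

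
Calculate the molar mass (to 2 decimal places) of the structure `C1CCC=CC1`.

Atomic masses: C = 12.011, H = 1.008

Molecular formula: C6H10.
M = 6×12.011 + 10×1.008 = 82.15 g/mol.

82.15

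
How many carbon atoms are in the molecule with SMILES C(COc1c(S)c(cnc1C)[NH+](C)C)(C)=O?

The symbol for carbon appears 11 times in the SMILES. Lowercase c denotes aromatic carbon and counts toward C.

11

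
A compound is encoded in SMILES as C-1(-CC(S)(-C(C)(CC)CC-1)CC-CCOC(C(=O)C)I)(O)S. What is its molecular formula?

Heavy atoms from the SMILES: 16 C, 1 I, 3 O, 2 S.
Implicit hydrogens by atom environment:
  8 × C: 2 H each → 16
  4 × C: no H
  3 × C: 3 H each → 9
  2 × O: no H
  2 × S: 1 H each → 2
  1 × C: 1 H
  1 × I: no H
  1 × O: 1 H
  Total hydrogens = 29.
Molecular formula: C16H29IO3S2

C16H29IO3S2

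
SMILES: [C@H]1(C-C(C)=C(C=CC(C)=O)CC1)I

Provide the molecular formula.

C11H15IO

Heavy atoms from the SMILES: 11 C, 1 I, 1 O.
Implicit hydrogens by atom environment:
  3 × C: 2 H each → 6
  3 × C: 1 H each → 3
  3 × C: no H
  2 × C: 3 H each → 6
  1 × I: no H
  1 × O: no H
  Total hydrogens = 15.
Molecular formula: C11H15IO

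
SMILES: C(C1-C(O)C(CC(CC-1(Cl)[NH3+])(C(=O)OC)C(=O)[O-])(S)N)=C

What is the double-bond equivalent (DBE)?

Molecular formula from the SMILES: C12H19ClN2O5S.
DoU = (2C + 2 + N − H − X)/2 = (2·12 + 2 + 2 − 19 − 1)/2 = 8/2 = 4.
(Structurally: 1 ring(s) + 3 π bond(s) = 4.)

4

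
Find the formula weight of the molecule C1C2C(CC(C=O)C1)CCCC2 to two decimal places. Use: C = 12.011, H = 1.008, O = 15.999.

Molecular formula: C11H18O.
M = 11×12.011 + 18×1.008 + 1×15.999 = 166.26 g/mol.

166.26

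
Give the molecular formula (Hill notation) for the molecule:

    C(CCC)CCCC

C8H18

Heavy atoms from the SMILES: 8 C.
Implicit hydrogens by atom environment:
  6 × C: 2 H each → 12
  2 × C: 3 H each → 6
  Total hydrogens = 18.
Molecular formula: C8H18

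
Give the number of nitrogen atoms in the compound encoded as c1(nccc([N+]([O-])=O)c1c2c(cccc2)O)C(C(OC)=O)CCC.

2

The symbol for nitrogen appears 2 times in the SMILES.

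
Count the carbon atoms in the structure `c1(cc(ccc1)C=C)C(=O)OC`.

The symbol for carbon appears 10 times in the SMILES. Lowercase c denotes aromatic carbon and counts toward C.

10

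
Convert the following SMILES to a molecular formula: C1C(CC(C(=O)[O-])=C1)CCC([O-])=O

Heavy atoms from the SMILES: 9 C, 4 O.
Implicit hydrogens by atom environment:
  4 × C: 2 H each → 8
  3 × C: no H
  2 × C: 1 H each → 2
  2 × O: no H
  2 × O (charge -1): no H
  Total hydrogens = 10.
Net charge -2.
Molecular formula: [C9H10O4]2-

[C9H10O4]2-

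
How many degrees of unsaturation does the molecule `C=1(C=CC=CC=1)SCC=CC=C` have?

Molecular formula from the SMILES: C11H12S.
DoU = (2C + 2 + N − H − X)/2 = (2·11 + 2 + 0 − 12 − 0)/2 = 12/2 = 6.
(Structurally: 1 ring(s) + 5 π bond(s) = 6.)

6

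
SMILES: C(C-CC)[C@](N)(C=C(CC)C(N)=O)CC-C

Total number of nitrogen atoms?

The symbol for nitrogen appears 2 times in the SMILES.

2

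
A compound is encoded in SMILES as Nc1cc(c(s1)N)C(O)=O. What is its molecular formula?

C5H6N2O2S

Heavy atoms from the SMILES: 5 C, 2 N, 2 O, 1 S.
Implicit hydrogens by atom environment:
  3 × C (aromatic): no H
  2 × N: 2 H each → 4
  1 × C (aromatic): 1 H
  1 × C: no H
  1 × O: 1 H
  1 × O: no H
  1 × S (aromatic): no H
  Total hydrogens = 6.
Molecular formula: C5H6N2O2S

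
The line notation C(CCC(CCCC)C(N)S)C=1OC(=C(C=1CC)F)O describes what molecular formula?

Heavy atoms from the SMILES: 15 C, 1 F, 1 N, 2 O, 1 S.
Implicit hydrogens by atom environment:
  7 × C: 2 H each → 14
  4 × C (aromatic): no H
  2 × C: 3 H each → 6
  2 × C: 1 H each → 2
  1 × F: no H
  1 × N: 2 H
  1 × O: 1 H
  1 × O (aromatic): no H
  1 × S: 1 H
  Total hydrogens = 26.
Molecular formula: C15H26FNO2S

C15H26FNO2S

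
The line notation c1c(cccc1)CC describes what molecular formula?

Heavy atoms from the SMILES: 8 C.
Implicit hydrogens by atom environment:
  5 × C (aromatic): 1 H each → 5
  1 × C: 3 H
  1 × C: 2 H
  1 × C (aromatic): no H
  Total hydrogens = 10.
Molecular formula: C8H10

C8H10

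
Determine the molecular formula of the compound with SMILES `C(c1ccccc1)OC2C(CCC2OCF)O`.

C13H17FO3

Heavy atoms from the SMILES: 13 C, 1 F, 3 O.
Implicit hydrogens by atom environment:
  5 × C (aromatic): 1 H each → 5
  4 × C: 2 H each → 8
  3 × C: 1 H each → 3
  2 × O: no H
  1 × C (aromatic): no H
  1 × F: no H
  1 × O: 1 H
  Total hydrogens = 17.
Molecular formula: C13H17FO3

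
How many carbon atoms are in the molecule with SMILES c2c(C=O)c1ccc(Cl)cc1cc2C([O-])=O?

12

The symbol for carbon appears 12 times in the SMILES. Lowercase c denotes aromatic carbon and counts toward C.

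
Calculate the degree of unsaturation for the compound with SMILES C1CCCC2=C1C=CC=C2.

5

Molecular formula from the SMILES: C10H12.
DoU = (2C + 2 + N − H − X)/2 = (2·10 + 2 + 0 − 12 − 0)/2 = 10/2 = 5.
(Structurally: 2 ring(s) + 3 π bond(s) = 5.)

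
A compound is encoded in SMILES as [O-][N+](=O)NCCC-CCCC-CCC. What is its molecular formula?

C10H22N2O2

Heavy atoms from the SMILES: 10 C, 2 N, 2 O.
Implicit hydrogens by atom environment:
  9 × C: 2 H each → 18
  1 × C: 3 H
  1 × N: 1 H
  1 × N (charge +1): no H
  1 × O: no H
  1 × O (charge -1): no H
  Total hydrogens = 22.
Molecular formula: C10H22N2O2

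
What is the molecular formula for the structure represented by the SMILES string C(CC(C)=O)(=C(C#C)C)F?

C8H9FO

Heavy atoms from the SMILES: 8 C, 1 F, 1 O.
Implicit hydrogens by atom environment:
  4 × C: no H
  2 × C: 3 H each → 6
  1 × C: 2 H
  1 × C: 1 H
  1 × F: no H
  1 × O: no H
  Total hydrogens = 9.
Molecular formula: C8H9FO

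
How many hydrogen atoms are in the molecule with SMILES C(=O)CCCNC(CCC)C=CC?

21

Hydrogens are implicit in SMILES; fill each atom to its normal valence:
  5 × C: 2 H each → 10
  4 × C: 1 H each → 4
  2 × C: 3 H each → 6
  1 × N: 1 H
  1 × O: no H
  Total hydrogens = 21.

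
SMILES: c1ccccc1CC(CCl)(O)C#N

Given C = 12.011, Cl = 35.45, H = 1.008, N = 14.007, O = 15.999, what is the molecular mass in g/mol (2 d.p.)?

Molecular formula: C10H10ClNO.
M = 10×12.011 + 1×35.45 + 10×1.008 + 1×14.007 + 1×15.999 = 195.65 g/mol.

195.65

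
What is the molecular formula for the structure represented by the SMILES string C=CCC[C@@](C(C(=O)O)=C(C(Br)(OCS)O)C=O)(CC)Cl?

Heavy atoms from the SMILES: 1 Br, 13 C, 1 Cl, 5 O, 1 S.
Implicit hydrogens by atom environment:
  5 × C: 2 H each → 10
  5 × C: no H
  3 × O: no H
  2 × C: 1 H each → 2
  2 × O: 1 H each → 2
  1 × Br: no H
  1 × C: 3 H
  1 × Cl: no H
  1 × S: 1 H
  Total hydrogens = 18.
Molecular formula: C13H18BrClO5S

C13H18BrClO5S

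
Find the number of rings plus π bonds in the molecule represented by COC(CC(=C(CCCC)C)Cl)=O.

2

Molecular formula from the SMILES: C10H17ClO2.
DoU = (2C + 2 + N − H − X)/2 = (2·10 + 2 + 0 − 17 − 1)/2 = 4/2 = 2.
(Structurally: 0 ring(s) + 2 π bond(s) = 2.)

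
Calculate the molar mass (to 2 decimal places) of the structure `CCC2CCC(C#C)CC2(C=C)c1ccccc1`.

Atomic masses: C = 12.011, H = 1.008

238.37

Molecular formula: C18H22.
M = 18×12.011 + 22×1.008 = 238.37 g/mol.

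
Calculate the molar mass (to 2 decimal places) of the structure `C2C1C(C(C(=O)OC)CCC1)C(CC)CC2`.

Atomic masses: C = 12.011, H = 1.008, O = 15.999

224.34

Molecular formula: C14H24O2.
M = 14×12.011 + 24×1.008 + 2×15.999 = 224.34 g/mol.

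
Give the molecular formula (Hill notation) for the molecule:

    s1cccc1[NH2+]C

Heavy atoms from the SMILES: 5 C, 1 N, 1 S.
Implicit hydrogens by atom environment:
  3 × C (aromatic): 1 H each → 3
  1 × C: 3 H
  1 × C (aromatic): no H
  1 × N (charge +1): 2 H
  1 × S (aromatic): no H
  Total hydrogens = 8.
Net charge +1.
Molecular formula: C5H8NS+

C5H8NS+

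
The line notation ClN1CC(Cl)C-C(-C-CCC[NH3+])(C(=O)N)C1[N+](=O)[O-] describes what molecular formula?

C10H19Cl2N4O3+

Heavy atoms from the SMILES: 10 C, 2 Cl, 4 N, 3 O.
Implicit hydrogens by atom environment:
  6 × C: 2 H each → 12
  2 × C: 1 H each → 2
  2 × C: no H
  2 × Cl: no H
  2 × O: no H
  1 × N (charge +1): 3 H
  1 × N: 2 H
  1 × N: no H
  1 × N (charge +1): no H
  1 × O (charge -1): no H
  Total hydrogens = 19.
Net charge +1.
Molecular formula: C10H19Cl2N4O3+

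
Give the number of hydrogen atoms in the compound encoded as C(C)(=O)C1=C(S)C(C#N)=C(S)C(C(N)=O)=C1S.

8

Hydrogens are implicit in SMILES; fill each atom to its normal valence:
  6 × C (aromatic): no H
  3 × C: no H
  3 × S: 1 H each → 3
  2 × O: no H
  1 × C: 3 H
  1 × N: 2 H
  1 × N: no H
  Total hydrogens = 8.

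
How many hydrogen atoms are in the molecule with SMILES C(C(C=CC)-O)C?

12

Hydrogens are implicit in SMILES; fill each atom to its normal valence:
  3 × C: 1 H each → 3
  2 × C: 3 H each → 6
  1 × C: 2 H
  1 × O: 1 H
  Total hydrogens = 12.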